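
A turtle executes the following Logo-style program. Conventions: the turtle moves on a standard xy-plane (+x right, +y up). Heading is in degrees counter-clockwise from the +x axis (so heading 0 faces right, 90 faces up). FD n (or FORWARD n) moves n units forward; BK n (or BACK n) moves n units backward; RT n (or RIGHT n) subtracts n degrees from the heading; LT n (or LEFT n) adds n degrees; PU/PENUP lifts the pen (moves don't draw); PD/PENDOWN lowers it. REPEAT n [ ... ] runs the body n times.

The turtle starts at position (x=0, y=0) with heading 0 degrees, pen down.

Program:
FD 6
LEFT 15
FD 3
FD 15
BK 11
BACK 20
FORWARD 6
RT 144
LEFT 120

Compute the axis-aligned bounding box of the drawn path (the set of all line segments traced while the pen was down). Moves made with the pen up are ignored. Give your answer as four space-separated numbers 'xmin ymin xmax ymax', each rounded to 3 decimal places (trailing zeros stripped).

Answer: -6.557 -3.365 23.387 4.659

Derivation:
Executing turtle program step by step:
Start: pos=(0,0), heading=0, pen down
FD 6: (0,0) -> (6,0) [heading=0, draw]
LT 15: heading 0 -> 15
FD 3: (6,0) -> (8.898,0.776) [heading=15, draw]
FD 15: (8.898,0.776) -> (23.387,4.659) [heading=15, draw]
BK 11: (23.387,4.659) -> (12.761,1.812) [heading=15, draw]
BK 20: (12.761,1.812) -> (-6.557,-3.365) [heading=15, draw]
FD 6: (-6.557,-3.365) -> (-0.761,-1.812) [heading=15, draw]
RT 144: heading 15 -> 231
LT 120: heading 231 -> 351
Final: pos=(-0.761,-1.812), heading=351, 6 segment(s) drawn

Segment endpoints: x in {-6.557, -0.761, 0, 6, 8.898, 12.761, 23.387}, y in {-3.365, -1.812, 0, 0.776, 1.812, 4.659}
xmin=-6.557, ymin=-3.365, xmax=23.387, ymax=4.659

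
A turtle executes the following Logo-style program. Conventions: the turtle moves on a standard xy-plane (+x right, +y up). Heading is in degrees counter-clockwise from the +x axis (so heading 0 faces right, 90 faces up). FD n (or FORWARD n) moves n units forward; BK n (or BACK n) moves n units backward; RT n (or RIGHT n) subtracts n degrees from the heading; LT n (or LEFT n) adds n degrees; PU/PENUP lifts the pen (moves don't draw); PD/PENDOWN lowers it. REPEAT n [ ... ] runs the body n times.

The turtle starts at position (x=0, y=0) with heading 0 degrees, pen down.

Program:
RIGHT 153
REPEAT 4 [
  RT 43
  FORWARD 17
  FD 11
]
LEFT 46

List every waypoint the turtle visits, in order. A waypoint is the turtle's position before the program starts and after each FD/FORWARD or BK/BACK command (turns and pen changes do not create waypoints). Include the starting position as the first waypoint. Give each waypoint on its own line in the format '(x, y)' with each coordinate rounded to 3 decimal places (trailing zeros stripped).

Answer: (0, 0)
(-16.341, 4.686)
(-26.915, 7.718)
(-35.671, 22.29)
(-41.336, 31.719)
(-37.802, 48.347)
(-35.515, 59.107)
(-21.589, 68.857)
(-12.579, 75.167)

Derivation:
Executing turtle program step by step:
Start: pos=(0,0), heading=0, pen down
RT 153: heading 0 -> 207
REPEAT 4 [
  -- iteration 1/4 --
  RT 43: heading 207 -> 164
  FD 17: (0,0) -> (-16.341,4.686) [heading=164, draw]
  FD 11: (-16.341,4.686) -> (-26.915,7.718) [heading=164, draw]
  -- iteration 2/4 --
  RT 43: heading 164 -> 121
  FD 17: (-26.915,7.718) -> (-35.671,22.29) [heading=121, draw]
  FD 11: (-35.671,22.29) -> (-41.336,31.719) [heading=121, draw]
  -- iteration 3/4 --
  RT 43: heading 121 -> 78
  FD 17: (-41.336,31.719) -> (-37.802,48.347) [heading=78, draw]
  FD 11: (-37.802,48.347) -> (-35.515,59.107) [heading=78, draw]
  -- iteration 4/4 --
  RT 43: heading 78 -> 35
  FD 17: (-35.515,59.107) -> (-21.589,68.857) [heading=35, draw]
  FD 11: (-21.589,68.857) -> (-12.579,75.167) [heading=35, draw]
]
LT 46: heading 35 -> 81
Final: pos=(-12.579,75.167), heading=81, 8 segment(s) drawn
Waypoints (9 total):
(0, 0)
(-16.341, 4.686)
(-26.915, 7.718)
(-35.671, 22.29)
(-41.336, 31.719)
(-37.802, 48.347)
(-35.515, 59.107)
(-21.589, 68.857)
(-12.579, 75.167)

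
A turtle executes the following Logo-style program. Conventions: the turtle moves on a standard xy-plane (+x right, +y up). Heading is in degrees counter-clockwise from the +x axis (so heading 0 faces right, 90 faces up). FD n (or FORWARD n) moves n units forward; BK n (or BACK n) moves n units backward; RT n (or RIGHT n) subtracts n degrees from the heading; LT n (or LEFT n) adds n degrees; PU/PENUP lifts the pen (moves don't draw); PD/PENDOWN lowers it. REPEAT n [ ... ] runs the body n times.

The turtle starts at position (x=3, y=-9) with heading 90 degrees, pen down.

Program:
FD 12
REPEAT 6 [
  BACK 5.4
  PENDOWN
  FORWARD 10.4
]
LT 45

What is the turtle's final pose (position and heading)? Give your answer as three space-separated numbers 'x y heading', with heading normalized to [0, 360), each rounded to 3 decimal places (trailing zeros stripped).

Answer: 3 33 135

Derivation:
Executing turtle program step by step:
Start: pos=(3,-9), heading=90, pen down
FD 12: (3,-9) -> (3,3) [heading=90, draw]
REPEAT 6 [
  -- iteration 1/6 --
  BK 5.4: (3,3) -> (3,-2.4) [heading=90, draw]
  PD: pen down
  FD 10.4: (3,-2.4) -> (3,8) [heading=90, draw]
  -- iteration 2/6 --
  BK 5.4: (3,8) -> (3,2.6) [heading=90, draw]
  PD: pen down
  FD 10.4: (3,2.6) -> (3,13) [heading=90, draw]
  -- iteration 3/6 --
  BK 5.4: (3,13) -> (3,7.6) [heading=90, draw]
  PD: pen down
  FD 10.4: (3,7.6) -> (3,18) [heading=90, draw]
  -- iteration 4/6 --
  BK 5.4: (3,18) -> (3,12.6) [heading=90, draw]
  PD: pen down
  FD 10.4: (3,12.6) -> (3,23) [heading=90, draw]
  -- iteration 5/6 --
  BK 5.4: (3,23) -> (3,17.6) [heading=90, draw]
  PD: pen down
  FD 10.4: (3,17.6) -> (3,28) [heading=90, draw]
  -- iteration 6/6 --
  BK 5.4: (3,28) -> (3,22.6) [heading=90, draw]
  PD: pen down
  FD 10.4: (3,22.6) -> (3,33) [heading=90, draw]
]
LT 45: heading 90 -> 135
Final: pos=(3,33), heading=135, 13 segment(s) drawn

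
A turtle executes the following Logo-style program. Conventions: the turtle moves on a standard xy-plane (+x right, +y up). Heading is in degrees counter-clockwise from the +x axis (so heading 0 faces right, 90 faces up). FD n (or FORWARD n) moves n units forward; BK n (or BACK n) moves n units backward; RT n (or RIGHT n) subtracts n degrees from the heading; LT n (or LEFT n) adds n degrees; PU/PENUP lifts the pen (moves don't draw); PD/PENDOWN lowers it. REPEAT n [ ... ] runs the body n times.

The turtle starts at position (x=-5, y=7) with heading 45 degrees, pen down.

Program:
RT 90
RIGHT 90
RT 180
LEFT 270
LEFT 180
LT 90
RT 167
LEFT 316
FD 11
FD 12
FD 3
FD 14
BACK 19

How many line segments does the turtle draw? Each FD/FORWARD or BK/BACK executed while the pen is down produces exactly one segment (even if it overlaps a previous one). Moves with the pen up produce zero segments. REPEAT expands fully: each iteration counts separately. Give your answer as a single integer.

Answer: 5

Derivation:
Executing turtle program step by step:
Start: pos=(-5,7), heading=45, pen down
RT 90: heading 45 -> 315
RT 90: heading 315 -> 225
RT 180: heading 225 -> 45
LT 270: heading 45 -> 315
LT 180: heading 315 -> 135
LT 90: heading 135 -> 225
RT 167: heading 225 -> 58
LT 316: heading 58 -> 14
FD 11: (-5,7) -> (5.673,9.661) [heading=14, draw]
FD 12: (5.673,9.661) -> (17.317,12.564) [heading=14, draw]
FD 3: (17.317,12.564) -> (20.228,13.29) [heading=14, draw]
FD 14: (20.228,13.29) -> (33.812,16.677) [heading=14, draw]
BK 19: (33.812,16.677) -> (15.376,12.08) [heading=14, draw]
Final: pos=(15.376,12.08), heading=14, 5 segment(s) drawn
Segments drawn: 5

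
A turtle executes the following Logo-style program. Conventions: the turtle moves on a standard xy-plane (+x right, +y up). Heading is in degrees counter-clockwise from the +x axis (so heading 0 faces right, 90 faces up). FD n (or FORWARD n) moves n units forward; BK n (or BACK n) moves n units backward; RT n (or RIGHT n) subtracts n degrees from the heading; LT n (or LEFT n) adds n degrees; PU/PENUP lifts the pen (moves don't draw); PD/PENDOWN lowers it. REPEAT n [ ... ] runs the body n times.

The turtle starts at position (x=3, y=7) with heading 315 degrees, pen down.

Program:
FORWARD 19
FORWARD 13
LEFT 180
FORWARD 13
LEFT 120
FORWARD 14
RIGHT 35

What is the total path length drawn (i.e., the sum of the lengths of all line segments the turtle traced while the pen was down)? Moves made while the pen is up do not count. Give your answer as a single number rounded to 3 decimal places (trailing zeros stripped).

Answer: 59

Derivation:
Executing turtle program step by step:
Start: pos=(3,7), heading=315, pen down
FD 19: (3,7) -> (16.435,-6.435) [heading=315, draw]
FD 13: (16.435,-6.435) -> (25.627,-15.627) [heading=315, draw]
LT 180: heading 315 -> 135
FD 13: (25.627,-15.627) -> (16.435,-6.435) [heading=135, draw]
LT 120: heading 135 -> 255
FD 14: (16.435,-6.435) -> (12.812,-19.958) [heading=255, draw]
RT 35: heading 255 -> 220
Final: pos=(12.812,-19.958), heading=220, 4 segment(s) drawn

Segment lengths:
  seg 1: (3,7) -> (16.435,-6.435), length = 19
  seg 2: (16.435,-6.435) -> (25.627,-15.627), length = 13
  seg 3: (25.627,-15.627) -> (16.435,-6.435), length = 13
  seg 4: (16.435,-6.435) -> (12.812,-19.958), length = 14
Total = 59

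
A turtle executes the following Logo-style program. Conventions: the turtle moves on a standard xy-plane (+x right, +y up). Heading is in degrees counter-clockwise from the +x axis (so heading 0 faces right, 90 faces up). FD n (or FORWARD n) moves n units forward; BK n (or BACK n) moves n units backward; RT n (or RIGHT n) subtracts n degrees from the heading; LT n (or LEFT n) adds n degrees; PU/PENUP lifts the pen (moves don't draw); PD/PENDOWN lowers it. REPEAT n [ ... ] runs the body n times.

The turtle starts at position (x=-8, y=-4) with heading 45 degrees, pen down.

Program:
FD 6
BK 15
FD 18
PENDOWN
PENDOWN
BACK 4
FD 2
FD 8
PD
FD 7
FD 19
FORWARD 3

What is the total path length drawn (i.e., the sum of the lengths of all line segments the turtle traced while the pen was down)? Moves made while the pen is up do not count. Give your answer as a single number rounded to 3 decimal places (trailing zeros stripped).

Executing turtle program step by step:
Start: pos=(-8,-4), heading=45, pen down
FD 6: (-8,-4) -> (-3.757,0.243) [heading=45, draw]
BK 15: (-3.757,0.243) -> (-14.364,-10.364) [heading=45, draw]
FD 18: (-14.364,-10.364) -> (-1.636,2.364) [heading=45, draw]
PD: pen down
PD: pen down
BK 4: (-1.636,2.364) -> (-4.464,-0.464) [heading=45, draw]
FD 2: (-4.464,-0.464) -> (-3.05,0.95) [heading=45, draw]
FD 8: (-3.05,0.95) -> (2.607,6.607) [heading=45, draw]
PD: pen down
FD 7: (2.607,6.607) -> (7.556,11.556) [heading=45, draw]
FD 19: (7.556,11.556) -> (20.991,24.991) [heading=45, draw]
FD 3: (20.991,24.991) -> (23.113,27.113) [heading=45, draw]
Final: pos=(23.113,27.113), heading=45, 9 segment(s) drawn

Segment lengths:
  seg 1: (-8,-4) -> (-3.757,0.243), length = 6
  seg 2: (-3.757,0.243) -> (-14.364,-10.364), length = 15
  seg 3: (-14.364,-10.364) -> (-1.636,2.364), length = 18
  seg 4: (-1.636,2.364) -> (-4.464,-0.464), length = 4
  seg 5: (-4.464,-0.464) -> (-3.05,0.95), length = 2
  seg 6: (-3.05,0.95) -> (2.607,6.607), length = 8
  seg 7: (2.607,6.607) -> (7.556,11.556), length = 7
  seg 8: (7.556,11.556) -> (20.991,24.991), length = 19
  seg 9: (20.991,24.991) -> (23.113,27.113), length = 3
Total = 82

Answer: 82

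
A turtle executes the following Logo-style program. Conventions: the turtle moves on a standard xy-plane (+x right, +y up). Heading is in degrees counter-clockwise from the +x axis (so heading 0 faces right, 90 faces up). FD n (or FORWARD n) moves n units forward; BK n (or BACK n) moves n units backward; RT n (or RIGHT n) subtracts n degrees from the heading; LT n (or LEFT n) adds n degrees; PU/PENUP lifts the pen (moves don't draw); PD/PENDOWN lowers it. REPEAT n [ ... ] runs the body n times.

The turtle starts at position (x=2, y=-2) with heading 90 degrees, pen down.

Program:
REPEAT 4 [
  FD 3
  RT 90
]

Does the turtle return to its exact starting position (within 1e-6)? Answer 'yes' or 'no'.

Executing turtle program step by step:
Start: pos=(2,-2), heading=90, pen down
REPEAT 4 [
  -- iteration 1/4 --
  FD 3: (2,-2) -> (2,1) [heading=90, draw]
  RT 90: heading 90 -> 0
  -- iteration 2/4 --
  FD 3: (2,1) -> (5,1) [heading=0, draw]
  RT 90: heading 0 -> 270
  -- iteration 3/4 --
  FD 3: (5,1) -> (5,-2) [heading=270, draw]
  RT 90: heading 270 -> 180
  -- iteration 4/4 --
  FD 3: (5,-2) -> (2,-2) [heading=180, draw]
  RT 90: heading 180 -> 90
]
Final: pos=(2,-2), heading=90, 4 segment(s) drawn

Start position: (2, -2)
Final position: (2, -2)
Distance = 0; < 1e-6 -> CLOSED

Answer: yes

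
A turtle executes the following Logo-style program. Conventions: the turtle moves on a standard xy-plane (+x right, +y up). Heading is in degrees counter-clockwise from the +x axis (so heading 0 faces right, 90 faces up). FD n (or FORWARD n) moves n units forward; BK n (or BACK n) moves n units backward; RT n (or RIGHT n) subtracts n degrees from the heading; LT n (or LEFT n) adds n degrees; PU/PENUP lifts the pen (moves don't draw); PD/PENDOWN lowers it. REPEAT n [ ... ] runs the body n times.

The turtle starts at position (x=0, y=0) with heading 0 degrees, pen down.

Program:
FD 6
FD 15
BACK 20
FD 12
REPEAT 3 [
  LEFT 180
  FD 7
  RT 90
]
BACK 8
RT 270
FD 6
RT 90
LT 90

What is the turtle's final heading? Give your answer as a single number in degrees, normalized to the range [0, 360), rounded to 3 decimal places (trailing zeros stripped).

Answer: 0

Derivation:
Executing turtle program step by step:
Start: pos=(0,0), heading=0, pen down
FD 6: (0,0) -> (6,0) [heading=0, draw]
FD 15: (6,0) -> (21,0) [heading=0, draw]
BK 20: (21,0) -> (1,0) [heading=0, draw]
FD 12: (1,0) -> (13,0) [heading=0, draw]
REPEAT 3 [
  -- iteration 1/3 --
  LT 180: heading 0 -> 180
  FD 7: (13,0) -> (6,0) [heading=180, draw]
  RT 90: heading 180 -> 90
  -- iteration 2/3 --
  LT 180: heading 90 -> 270
  FD 7: (6,0) -> (6,-7) [heading=270, draw]
  RT 90: heading 270 -> 180
  -- iteration 3/3 --
  LT 180: heading 180 -> 0
  FD 7: (6,-7) -> (13,-7) [heading=0, draw]
  RT 90: heading 0 -> 270
]
BK 8: (13,-7) -> (13,1) [heading=270, draw]
RT 270: heading 270 -> 0
FD 6: (13,1) -> (19,1) [heading=0, draw]
RT 90: heading 0 -> 270
LT 90: heading 270 -> 0
Final: pos=(19,1), heading=0, 9 segment(s) drawn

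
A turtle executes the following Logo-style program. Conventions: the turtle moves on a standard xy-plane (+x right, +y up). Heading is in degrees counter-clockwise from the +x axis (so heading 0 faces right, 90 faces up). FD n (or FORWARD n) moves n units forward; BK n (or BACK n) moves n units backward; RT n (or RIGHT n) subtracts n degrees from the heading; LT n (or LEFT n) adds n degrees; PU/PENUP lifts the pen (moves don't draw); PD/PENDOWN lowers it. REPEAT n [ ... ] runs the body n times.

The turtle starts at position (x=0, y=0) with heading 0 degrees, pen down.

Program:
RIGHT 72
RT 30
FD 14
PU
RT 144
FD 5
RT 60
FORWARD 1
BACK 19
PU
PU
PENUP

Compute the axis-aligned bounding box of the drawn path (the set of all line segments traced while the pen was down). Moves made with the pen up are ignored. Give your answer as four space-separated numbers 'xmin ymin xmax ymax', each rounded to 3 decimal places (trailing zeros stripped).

Executing turtle program step by step:
Start: pos=(0,0), heading=0, pen down
RT 72: heading 0 -> 288
RT 30: heading 288 -> 258
FD 14: (0,0) -> (-2.911,-13.694) [heading=258, draw]
PU: pen up
RT 144: heading 258 -> 114
FD 5: (-2.911,-13.694) -> (-4.944,-9.126) [heading=114, move]
RT 60: heading 114 -> 54
FD 1: (-4.944,-9.126) -> (-4.357,-8.317) [heading=54, move]
BK 19: (-4.357,-8.317) -> (-15.525,-23.689) [heading=54, move]
PU: pen up
PU: pen up
PU: pen up
Final: pos=(-15.525,-23.689), heading=54, 1 segment(s) drawn

Segment endpoints: x in {-2.911, 0}, y in {-13.694, 0}
xmin=-2.911, ymin=-13.694, xmax=0, ymax=0

Answer: -2.911 -13.694 0 0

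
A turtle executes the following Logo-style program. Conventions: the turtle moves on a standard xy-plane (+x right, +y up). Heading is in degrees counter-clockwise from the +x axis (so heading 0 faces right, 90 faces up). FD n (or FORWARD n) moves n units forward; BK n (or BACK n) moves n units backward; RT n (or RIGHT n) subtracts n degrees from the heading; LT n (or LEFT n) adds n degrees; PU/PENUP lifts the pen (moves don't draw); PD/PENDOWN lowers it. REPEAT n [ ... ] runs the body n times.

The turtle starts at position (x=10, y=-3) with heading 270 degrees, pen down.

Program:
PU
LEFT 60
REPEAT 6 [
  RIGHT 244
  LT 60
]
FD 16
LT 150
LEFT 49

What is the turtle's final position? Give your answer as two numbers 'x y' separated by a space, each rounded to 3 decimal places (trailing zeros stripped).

Executing turtle program step by step:
Start: pos=(10,-3), heading=270, pen down
PU: pen up
LT 60: heading 270 -> 330
REPEAT 6 [
  -- iteration 1/6 --
  RT 244: heading 330 -> 86
  LT 60: heading 86 -> 146
  -- iteration 2/6 --
  RT 244: heading 146 -> 262
  LT 60: heading 262 -> 322
  -- iteration 3/6 --
  RT 244: heading 322 -> 78
  LT 60: heading 78 -> 138
  -- iteration 4/6 --
  RT 244: heading 138 -> 254
  LT 60: heading 254 -> 314
  -- iteration 5/6 --
  RT 244: heading 314 -> 70
  LT 60: heading 70 -> 130
  -- iteration 6/6 --
  RT 244: heading 130 -> 246
  LT 60: heading 246 -> 306
]
FD 16: (10,-3) -> (19.405,-15.944) [heading=306, move]
LT 150: heading 306 -> 96
LT 49: heading 96 -> 145
Final: pos=(19.405,-15.944), heading=145, 0 segment(s) drawn

Answer: 19.405 -15.944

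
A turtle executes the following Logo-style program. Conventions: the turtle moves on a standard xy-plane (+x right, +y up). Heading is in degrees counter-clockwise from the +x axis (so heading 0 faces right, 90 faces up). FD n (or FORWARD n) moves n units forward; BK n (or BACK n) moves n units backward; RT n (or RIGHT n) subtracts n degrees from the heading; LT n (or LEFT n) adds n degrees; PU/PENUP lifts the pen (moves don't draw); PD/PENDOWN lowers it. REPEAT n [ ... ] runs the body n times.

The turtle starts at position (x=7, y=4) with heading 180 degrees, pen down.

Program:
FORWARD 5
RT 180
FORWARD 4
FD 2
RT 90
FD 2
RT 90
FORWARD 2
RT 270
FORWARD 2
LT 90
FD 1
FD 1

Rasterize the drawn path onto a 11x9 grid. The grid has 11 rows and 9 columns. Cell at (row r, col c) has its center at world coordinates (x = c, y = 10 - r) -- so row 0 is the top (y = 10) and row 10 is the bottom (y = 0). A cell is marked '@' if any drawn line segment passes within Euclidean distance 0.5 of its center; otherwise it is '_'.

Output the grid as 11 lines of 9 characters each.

Segment 0: (7,4) -> (2,4)
Segment 1: (2,4) -> (6,4)
Segment 2: (6,4) -> (8,4)
Segment 3: (8,4) -> (8,2)
Segment 4: (8,2) -> (6,2)
Segment 5: (6,2) -> (6,0)
Segment 6: (6,0) -> (7,0)
Segment 7: (7,0) -> (8,0)

Answer: _________
_________
_________
_________
_________
_________
__@@@@@@@
________@
______@@@
______@__
______@@@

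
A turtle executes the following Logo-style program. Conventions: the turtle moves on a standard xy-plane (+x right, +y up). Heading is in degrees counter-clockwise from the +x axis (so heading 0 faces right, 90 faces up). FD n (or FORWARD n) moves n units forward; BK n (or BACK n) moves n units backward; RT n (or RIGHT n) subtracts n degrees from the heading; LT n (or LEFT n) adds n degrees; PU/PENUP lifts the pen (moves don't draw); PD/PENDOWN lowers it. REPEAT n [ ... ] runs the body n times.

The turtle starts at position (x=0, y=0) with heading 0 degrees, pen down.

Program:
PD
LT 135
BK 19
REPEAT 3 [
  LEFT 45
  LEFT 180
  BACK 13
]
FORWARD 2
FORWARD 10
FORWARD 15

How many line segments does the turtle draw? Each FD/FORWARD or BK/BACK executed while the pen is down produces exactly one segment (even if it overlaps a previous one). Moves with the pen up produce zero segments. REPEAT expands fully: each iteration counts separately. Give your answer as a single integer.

Executing turtle program step by step:
Start: pos=(0,0), heading=0, pen down
PD: pen down
LT 135: heading 0 -> 135
BK 19: (0,0) -> (13.435,-13.435) [heading=135, draw]
REPEAT 3 [
  -- iteration 1/3 --
  LT 45: heading 135 -> 180
  LT 180: heading 180 -> 0
  BK 13: (13.435,-13.435) -> (0.435,-13.435) [heading=0, draw]
  -- iteration 2/3 --
  LT 45: heading 0 -> 45
  LT 180: heading 45 -> 225
  BK 13: (0.435,-13.435) -> (9.627,-4.243) [heading=225, draw]
  -- iteration 3/3 --
  LT 45: heading 225 -> 270
  LT 180: heading 270 -> 90
  BK 13: (9.627,-4.243) -> (9.627,-17.243) [heading=90, draw]
]
FD 2: (9.627,-17.243) -> (9.627,-15.243) [heading=90, draw]
FD 10: (9.627,-15.243) -> (9.627,-5.243) [heading=90, draw]
FD 15: (9.627,-5.243) -> (9.627,9.757) [heading=90, draw]
Final: pos=(9.627,9.757), heading=90, 7 segment(s) drawn
Segments drawn: 7

Answer: 7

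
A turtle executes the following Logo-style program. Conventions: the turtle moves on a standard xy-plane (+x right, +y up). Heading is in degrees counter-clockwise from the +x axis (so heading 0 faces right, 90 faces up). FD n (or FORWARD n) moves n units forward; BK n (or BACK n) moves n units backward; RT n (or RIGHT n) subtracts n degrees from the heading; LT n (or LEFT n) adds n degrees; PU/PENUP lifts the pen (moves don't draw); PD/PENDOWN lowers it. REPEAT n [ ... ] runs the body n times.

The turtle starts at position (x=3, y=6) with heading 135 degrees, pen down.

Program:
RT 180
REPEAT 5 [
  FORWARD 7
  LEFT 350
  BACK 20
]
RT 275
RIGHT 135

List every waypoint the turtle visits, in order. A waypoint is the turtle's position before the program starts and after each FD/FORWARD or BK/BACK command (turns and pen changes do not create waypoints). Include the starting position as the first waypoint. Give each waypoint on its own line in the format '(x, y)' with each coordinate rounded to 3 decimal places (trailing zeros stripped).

Executing turtle program step by step:
Start: pos=(3,6), heading=135, pen down
RT 180: heading 135 -> 315
REPEAT 5 [
  -- iteration 1/5 --
  FD 7: (3,6) -> (7.95,1.05) [heading=315, draw]
  LT 350: heading 315 -> 305
  BK 20: (7.95,1.05) -> (-3.522,17.433) [heading=305, draw]
  -- iteration 2/5 --
  FD 7: (-3.522,17.433) -> (0.493,11.699) [heading=305, draw]
  LT 350: heading 305 -> 295
  BK 20: (0.493,11.699) -> (-7.959,29.825) [heading=295, draw]
  -- iteration 3/5 --
  FD 7: (-7.959,29.825) -> (-5.001,23.481) [heading=295, draw]
  LT 350: heading 295 -> 285
  BK 20: (-5.001,23.481) -> (-10.177,42.8) [heading=285, draw]
  -- iteration 4/5 --
  FD 7: (-10.177,42.8) -> (-8.365,36.038) [heading=285, draw]
  LT 350: heading 285 -> 275
  BK 20: (-8.365,36.038) -> (-10.109,55.962) [heading=275, draw]
  -- iteration 5/5 --
  FD 7: (-10.109,55.962) -> (-9.498,48.989) [heading=275, draw]
  LT 350: heading 275 -> 265
  BK 20: (-9.498,48.989) -> (-7.755,68.913) [heading=265, draw]
]
RT 275: heading 265 -> 350
RT 135: heading 350 -> 215
Final: pos=(-7.755,68.913), heading=215, 10 segment(s) drawn
Waypoints (11 total):
(3, 6)
(7.95, 1.05)
(-3.522, 17.433)
(0.493, 11.699)
(-7.959, 29.825)
(-5.001, 23.481)
(-10.177, 42.8)
(-8.365, 36.038)
(-10.109, 55.962)
(-9.498, 48.989)
(-7.755, 68.913)

Answer: (3, 6)
(7.95, 1.05)
(-3.522, 17.433)
(0.493, 11.699)
(-7.959, 29.825)
(-5.001, 23.481)
(-10.177, 42.8)
(-8.365, 36.038)
(-10.109, 55.962)
(-9.498, 48.989)
(-7.755, 68.913)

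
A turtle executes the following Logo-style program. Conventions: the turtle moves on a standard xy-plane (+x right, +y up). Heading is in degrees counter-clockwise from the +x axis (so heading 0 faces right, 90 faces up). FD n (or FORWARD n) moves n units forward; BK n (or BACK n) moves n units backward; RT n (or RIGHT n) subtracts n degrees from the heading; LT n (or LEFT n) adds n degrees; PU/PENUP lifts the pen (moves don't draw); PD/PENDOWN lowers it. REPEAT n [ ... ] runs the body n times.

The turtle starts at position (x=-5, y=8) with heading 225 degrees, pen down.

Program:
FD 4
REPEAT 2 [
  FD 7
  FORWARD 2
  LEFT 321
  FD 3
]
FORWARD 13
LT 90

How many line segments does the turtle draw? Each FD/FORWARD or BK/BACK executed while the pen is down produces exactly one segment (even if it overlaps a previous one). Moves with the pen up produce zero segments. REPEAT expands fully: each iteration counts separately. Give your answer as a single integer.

Answer: 8

Derivation:
Executing turtle program step by step:
Start: pos=(-5,8), heading=225, pen down
FD 4: (-5,8) -> (-7.828,5.172) [heading=225, draw]
REPEAT 2 [
  -- iteration 1/2 --
  FD 7: (-7.828,5.172) -> (-12.778,0.222) [heading=225, draw]
  FD 2: (-12.778,0.222) -> (-14.192,-1.192) [heading=225, draw]
  LT 321: heading 225 -> 186
  FD 3: (-14.192,-1.192) -> (-17.176,-1.506) [heading=186, draw]
  -- iteration 2/2 --
  FD 7: (-17.176,-1.506) -> (-24.138,-2.238) [heading=186, draw]
  FD 2: (-24.138,-2.238) -> (-26.127,-2.447) [heading=186, draw]
  LT 321: heading 186 -> 147
  FD 3: (-26.127,-2.447) -> (-28.643,-0.813) [heading=147, draw]
]
FD 13: (-28.643,-0.813) -> (-39.545,6.267) [heading=147, draw]
LT 90: heading 147 -> 237
Final: pos=(-39.545,6.267), heading=237, 8 segment(s) drawn
Segments drawn: 8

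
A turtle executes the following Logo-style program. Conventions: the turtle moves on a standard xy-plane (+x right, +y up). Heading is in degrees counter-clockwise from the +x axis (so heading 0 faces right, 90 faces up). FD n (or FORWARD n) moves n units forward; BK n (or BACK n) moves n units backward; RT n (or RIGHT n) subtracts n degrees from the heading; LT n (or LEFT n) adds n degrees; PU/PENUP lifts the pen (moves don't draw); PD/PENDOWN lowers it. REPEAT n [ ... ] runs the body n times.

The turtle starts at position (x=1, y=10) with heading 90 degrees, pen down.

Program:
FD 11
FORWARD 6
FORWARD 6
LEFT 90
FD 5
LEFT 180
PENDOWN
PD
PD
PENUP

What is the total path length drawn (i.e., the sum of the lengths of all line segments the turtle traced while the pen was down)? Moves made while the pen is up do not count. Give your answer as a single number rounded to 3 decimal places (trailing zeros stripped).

Answer: 28

Derivation:
Executing turtle program step by step:
Start: pos=(1,10), heading=90, pen down
FD 11: (1,10) -> (1,21) [heading=90, draw]
FD 6: (1,21) -> (1,27) [heading=90, draw]
FD 6: (1,27) -> (1,33) [heading=90, draw]
LT 90: heading 90 -> 180
FD 5: (1,33) -> (-4,33) [heading=180, draw]
LT 180: heading 180 -> 0
PD: pen down
PD: pen down
PD: pen down
PU: pen up
Final: pos=(-4,33), heading=0, 4 segment(s) drawn

Segment lengths:
  seg 1: (1,10) -> (1,21), length = 11
  seg 2: (1,21) -> (1,27), length = 6
  seg 3: (1,27) -> (1,33), length = 6
  seg 4: (1,33) -> (-4,33), length = 5
Total = 28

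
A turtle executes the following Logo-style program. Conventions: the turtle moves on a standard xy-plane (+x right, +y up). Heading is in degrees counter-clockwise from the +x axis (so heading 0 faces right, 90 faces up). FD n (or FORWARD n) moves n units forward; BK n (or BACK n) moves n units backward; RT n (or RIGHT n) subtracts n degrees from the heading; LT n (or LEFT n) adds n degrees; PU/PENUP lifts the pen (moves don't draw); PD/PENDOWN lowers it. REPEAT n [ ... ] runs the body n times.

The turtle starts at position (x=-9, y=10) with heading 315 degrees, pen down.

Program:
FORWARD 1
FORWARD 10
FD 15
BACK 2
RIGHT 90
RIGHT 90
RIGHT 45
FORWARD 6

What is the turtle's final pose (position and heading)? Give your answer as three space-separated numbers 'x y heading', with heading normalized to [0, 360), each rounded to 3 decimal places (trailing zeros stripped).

Executing turtle program step by step:
Start: pos=(-9,10), heading=315, pen down
FD 1: (-9,10) -> (-8.293,9.293) [heading=315, draw]
FD 10: (-8.293,9.293) -> (-1.222,2.222) [heading=315, draw]
FD 15: (-1.222,2.222) -> (9.385,-8.385) [heading=315, draw]
BK 2: (9.385,-8.385) -> (7.971,-6.971) [heading=315, draw]
RT 90: heading 315 -> 225
RT 90: heading 225 -> 135
RT 45: heading 135 -> 90
FD 6: (7.971,-6.971) -> (7.971,-0.971) [heading=90, draw]
Final: pos=(7.971,-0.971), heading=90, 5 segment(s) drawn

Answer: 7.971 -0.971 90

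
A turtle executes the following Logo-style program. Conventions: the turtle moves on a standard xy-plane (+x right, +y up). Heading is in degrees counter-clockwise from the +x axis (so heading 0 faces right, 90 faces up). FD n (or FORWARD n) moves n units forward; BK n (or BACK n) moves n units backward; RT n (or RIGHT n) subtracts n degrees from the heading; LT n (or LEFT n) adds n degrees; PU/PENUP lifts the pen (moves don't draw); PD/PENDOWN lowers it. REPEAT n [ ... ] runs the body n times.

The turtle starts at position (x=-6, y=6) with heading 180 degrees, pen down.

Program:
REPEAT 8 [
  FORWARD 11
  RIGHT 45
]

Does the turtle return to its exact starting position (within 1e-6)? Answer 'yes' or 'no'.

Executing turtle program step by step:
Start: pos=(-6,6), heading=180, pen down
REPEAT 8 [
  -- iteration 1/8 --
  FD 11: (-6,6) -> (-17,6) [heading=180, draw]
  RT 45: heading 180 -> 135
  -- iteration 2/8 --
  FD 11: (-17,6) -> (-24.778,13.778) [heading=135, draw]
  RT 45: heading 135 -> 90
  -- iteration 3/8 --
  FD 11: (-24.778,13.778) -> (-24.778,24.778) [heading=90, draw]
  RT 45: heading 90 -> 45
  -- iteration 4/8 --
  FD 11: (-24.778,24.778) -> (-17,32.556) [heading=45, draw]
  RT 45: heading 45 -> 0
  -- iteration 5/8 --
  FD 11: (-17,32.556) -> (-6,32.556) [heading=0, draw]
  RT 45: heading 0 -> 315
  -- iteration 6/8 --
  FD 11: (-6,32.556) -> (1.778,24.778) [heading=315, draw]
  RT 45: heading 315 -> 270
  -- iteration 7/8 --
  FD 11: (1.778,24.778) -> (1.778,13.778) [heading=270, draw]
  RT 45: heading 270 -> 225
  -- iteration 8/8 --
  FD 11: (1.778,13.778) -> (-6,6) [heading=225, draw]
  RT 45: heading 225 -> 180
]
Final: pos=(-6,6), heading=180, 8 segment(s) drawn

Start position: (-6, 6)
Final position: (-6, 6)
Distance = 0; < 1e-6 -> CLOSED

Answer: yes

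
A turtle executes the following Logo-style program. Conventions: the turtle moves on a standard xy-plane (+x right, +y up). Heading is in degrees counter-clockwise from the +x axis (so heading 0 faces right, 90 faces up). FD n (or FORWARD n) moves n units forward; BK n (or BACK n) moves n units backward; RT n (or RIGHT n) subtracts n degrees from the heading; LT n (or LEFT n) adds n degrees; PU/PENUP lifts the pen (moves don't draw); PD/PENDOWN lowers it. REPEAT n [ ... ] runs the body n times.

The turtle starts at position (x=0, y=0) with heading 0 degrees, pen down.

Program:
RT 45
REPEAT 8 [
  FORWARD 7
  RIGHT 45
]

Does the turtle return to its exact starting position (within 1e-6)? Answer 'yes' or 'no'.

Executing turtle program step by step:
Start: pos=(0,0), heading=0, pen down
RT 45: heading 0 -> 315
REPEAT 8 [
  -- iteration 1/8 --
  FD 7: (0,0) -> (4.95,-4.95) [heading=315, draw]
  RT 45: heading 315 -> 270
  -- iteration 2/8 --
  FD 7: (4.95,-4.95) -> (4.95,-11.95) [heading=270, draw]
  RT 45: heading 270 -> 225
  -- iteration 3/8 --
  FD 7: (4.95,-11.95) -> (0,-16.899) [heading=225, draw]
  RT 45: heading 225 -> 180
  -- iteration 4/8 --
  FD 7: (0,-16.899) -> (-7,-16.899) [heading=180, draw]
  RT 45: heading 180 -> 135
  -- iteration 5/8 --
  FD 7: (-7,-16.899) -> (-11.95,-11.95) [heading=135, draw]
  RT 45: heading 135 -> 90
  -- iteration 6/8 --
  FD 7: (-11.95,-11.95) -> (-11.95,-4.95) [heading=90, draw]
  RT 45: heading 90 -> 45
  -- iteration 7/8 --
  FD 7: (-11.95,-4.95) -> (-7,0) [heading=45, draw]
  RT 45: heading 45 -> 0
  -- iteration 8/8 --
  FD 7: (-7,0) -> (0,0) [heading=0, draw]
  RT 45: heading 0 -> 315
]
Final: pos=(0,0), heading=315, 8 segment(s) drawn

Start position: (0, 0)
Final position: (0, 0)
Distance = 0; < 1e-6 -> CLOSED

Answer: yes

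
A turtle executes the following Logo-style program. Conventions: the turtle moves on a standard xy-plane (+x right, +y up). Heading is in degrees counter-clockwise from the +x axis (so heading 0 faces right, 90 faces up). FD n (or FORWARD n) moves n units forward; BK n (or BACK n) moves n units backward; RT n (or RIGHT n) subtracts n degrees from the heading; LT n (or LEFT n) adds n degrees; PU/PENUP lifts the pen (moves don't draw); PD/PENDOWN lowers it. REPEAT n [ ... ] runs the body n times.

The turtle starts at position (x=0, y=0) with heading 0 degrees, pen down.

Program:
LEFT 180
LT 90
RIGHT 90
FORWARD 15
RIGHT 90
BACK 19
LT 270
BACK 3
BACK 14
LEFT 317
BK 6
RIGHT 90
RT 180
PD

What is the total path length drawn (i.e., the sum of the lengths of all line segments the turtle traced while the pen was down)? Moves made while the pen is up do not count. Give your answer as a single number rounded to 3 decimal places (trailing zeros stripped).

Answer: 57

Derivation:
Executing turtle program step by step:
Start: pos=(0,0), heading=0, pen down
LT 180: heading 0 -> 180
LT 90: heading 180 -> 270
RT 90: heading 270 -> 180
FD 15: (0,0) -> (-15,0) [heading=180, draw]
RT 90: heading 180 -> 90
BK 19: (-15,0) -> (-15,-19) [heading=90, draw]
LT 270: heading 90 -> 0
BK 3: (-15,-19) -> (-18,-19) [heading=0, draw]
BK 14: (-18,-19) -> (-32,-19) [heading=0, draw]
LT 317: heading 0 -> 317
BK 6: (-32,-19) -> (-36.388,-14.908) [heading=317, draw]
RT 90: heading 317 -> 227
RT 180: heading 227 -> 47
PD: pen down
Final: pos=(-36.388,-14.908), heading=47, 5 segment(s) drawn

Segment lengths:
  seg 1: (0,0) -> (-15,0), length = 15
  seg 2: (-15,0) -> (-15,-19), length = 19
  seg 3: (-15,-19) -> (-18,-19), length = 3
  seg 4: (-18,-19) -> (-32,-19), length = 14
  seg 5: (-32,-19) -> (-36.388,-14.908), length = 6
Total = 57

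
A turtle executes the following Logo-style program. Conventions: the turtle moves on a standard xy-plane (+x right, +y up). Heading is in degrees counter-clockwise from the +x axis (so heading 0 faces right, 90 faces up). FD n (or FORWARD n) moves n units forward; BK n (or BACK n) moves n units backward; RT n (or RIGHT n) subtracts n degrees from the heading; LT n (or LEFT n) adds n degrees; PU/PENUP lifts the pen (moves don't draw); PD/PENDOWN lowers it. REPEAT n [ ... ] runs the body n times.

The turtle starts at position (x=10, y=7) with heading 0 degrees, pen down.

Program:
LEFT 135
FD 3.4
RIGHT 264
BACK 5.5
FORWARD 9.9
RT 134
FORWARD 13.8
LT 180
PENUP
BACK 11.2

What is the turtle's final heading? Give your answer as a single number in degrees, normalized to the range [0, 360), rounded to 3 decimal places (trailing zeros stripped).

Executing turtle program step by step:
Start: pos=(10,7), heading=0, pen down
LT 135: heading 0 -> 135
FD 3.4: (10,7) -> (7.596,9.404) [heading=135, draw]
RT 264: heading 135 -> 231
BK 5.5: (7.596,9.404) -> (11.057,13.678) [heading=231, draw]
FD 9.9: (11.057,13.678) -> (4.827,5.985) [heading=231, draw]
RT 134: heading 231 -> 97
FD 13.8: (4.827,5.985) -> (3.145,19.682) [heading=97, draw]
LT 180: heading 97 -> 277
PU: pen up
BK 11.2: (3.145,19.682) -> (1.78,30.798) [heading=277, move]
Final: pos=(1.78,30.798), heading=277, 4 segment(s) drawn

Answer: 277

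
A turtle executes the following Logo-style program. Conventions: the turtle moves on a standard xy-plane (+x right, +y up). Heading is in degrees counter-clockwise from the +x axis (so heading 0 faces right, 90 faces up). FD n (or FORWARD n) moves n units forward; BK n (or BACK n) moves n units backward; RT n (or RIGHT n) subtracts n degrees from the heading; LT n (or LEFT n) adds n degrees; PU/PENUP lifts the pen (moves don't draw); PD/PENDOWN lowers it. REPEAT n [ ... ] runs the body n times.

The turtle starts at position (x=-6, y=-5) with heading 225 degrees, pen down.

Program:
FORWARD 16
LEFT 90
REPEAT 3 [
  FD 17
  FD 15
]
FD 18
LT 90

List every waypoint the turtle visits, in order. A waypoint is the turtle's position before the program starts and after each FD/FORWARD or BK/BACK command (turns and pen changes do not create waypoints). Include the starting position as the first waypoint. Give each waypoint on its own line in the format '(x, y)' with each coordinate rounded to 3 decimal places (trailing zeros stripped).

Answer: (-6, -5)
(-17.314, -16.314)
(-5.293, -28.335)
(5.314, -38.941)
(17.335, -50.962)
(27.941, -61.569)
(39.962, -73.589)
(50.569, -84.196)
(63.296, -96.924)

Derivation:
Executing turtle program step by step:
Start: pos=(-6,-5), heading=225, pen down
FD 16: (-6,-5) -> (-17.314,-16.314) [heading=225, draw]
LT 90: heading 225 -> 315
REPEAT 3 [
  -- iteration 1/3 --
  FD 17: (-17.314,-16.314) -> (-5.293,-28.335) [heading=315, draw]
  FD 15: (-5.293,-28.335) -> (5.314,-38.941) [heading=315, draw]
  -- iteration 2/3 --
  FD 17: (5.314,-38.941) -> (17.335,-50.962) [heading=315, draw]
  FD 15: (17.335,-50.962) -> (27.941,-61.569) [heading=315, draw]
  -- iteration 3/3 --
  FD 17: (27.941,-61.569) -> (39.962,-73.589) [heading=315, draw]
  FD 15: (39.962,-73.589) -> (50.569,-84.196) [heading=315, draw]
]
FD 18: (50.569,-84.196) -> (63.296,-96.924) [heading=315, draw]
LT 90: heading 315 -> 45
Final: pos=(63.296,-96.924), heading=45, 8 segment(s) drawn
Waypoints (9 total):
(-6, -5)
(-17.314, -16.314)
(-5.293, -28.335)
(5.314, -38.941)
(17.335, -50.962)
(27.941, -61.569)
(39.962, -73.589)
(50.569, -84.196)
(63.296, -96.924)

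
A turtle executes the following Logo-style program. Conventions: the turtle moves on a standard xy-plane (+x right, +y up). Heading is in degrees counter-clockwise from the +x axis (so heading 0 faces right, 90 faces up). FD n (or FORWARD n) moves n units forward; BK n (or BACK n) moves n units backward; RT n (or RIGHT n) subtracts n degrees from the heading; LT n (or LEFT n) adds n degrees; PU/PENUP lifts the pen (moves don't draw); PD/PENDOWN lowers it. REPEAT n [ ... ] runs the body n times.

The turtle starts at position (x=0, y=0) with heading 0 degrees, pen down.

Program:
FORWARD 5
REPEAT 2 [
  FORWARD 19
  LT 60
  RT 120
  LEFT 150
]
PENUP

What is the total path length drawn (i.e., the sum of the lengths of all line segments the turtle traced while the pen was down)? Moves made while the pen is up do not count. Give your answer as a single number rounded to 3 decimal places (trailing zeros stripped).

Executing turtle program step by step:
Start: pos=(0,0), heading=0, pen down
FD 5: (0,0) -> (5,0) [heading=0, draw]
REPEAT 2 [
  -- iteration 1/2 --
  FD 19: (5,0) -> (24,0) [heading=0, draw]
  LT 60: heading 0 -> 60
  RT 120: heading 60 -> 300
  LT 150: heading 300 -> 90
  -- iteration 2/2 --
  FD 19: (24,0) -> (24,19) [heading=90, draw]
  LT 60: heading 90 -> 150
  RT 120: heading 150 -> 30
  LT 150: heading 30 -> 180
]
PU: pen up
Final: pos=(24,19), heading=180, 3 segment(s) drawn

Segment lengths:
  seg 1: (0,0) -> (5,0), length = 5
  seg 2: (5,0) -> (24,0), length = 19
  seg 3: (24,0) -> (24,19), length = 19
Total = 43

Answer: 43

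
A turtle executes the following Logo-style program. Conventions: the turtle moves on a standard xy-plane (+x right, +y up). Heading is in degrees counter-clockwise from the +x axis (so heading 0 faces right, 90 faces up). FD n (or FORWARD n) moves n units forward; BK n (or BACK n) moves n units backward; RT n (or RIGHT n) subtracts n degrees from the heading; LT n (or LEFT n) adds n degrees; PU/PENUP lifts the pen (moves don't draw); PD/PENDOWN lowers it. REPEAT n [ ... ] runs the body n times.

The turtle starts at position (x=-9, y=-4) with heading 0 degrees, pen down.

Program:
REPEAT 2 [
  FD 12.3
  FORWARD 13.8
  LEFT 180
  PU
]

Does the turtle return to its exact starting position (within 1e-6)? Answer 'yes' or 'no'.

Answer: yes

Derivation:
Executing turtle program step by step:
Start: pos=(-9,-4), heading=0, pen down
REPEAT 2 [
  -- iteration 1/2 --
  FD 12.3: (-9,-4) -> (3.3,-4) [heading=0, draw]
  FD 13.8: (3.3,-4) -> (17.1,-4) [heading=0, draw]
  LT 180: heading 0 -> 180
  PU: pen up
  -- iteration 2/2 --
  FD 12.3: (17.1,-4) -> (4.8,-4) [heading=180, move]
  FD 13.8: (4.8,-4) -> (-9,-4) [heading=180, move]
  LT 180: heading 180 -> 0
  PU: pen up
]
Final: pos=(-9,-4), heading=0, 2 segment(s) drawn

Start position: (-9, -4)
Final position: (-9, -4)
Distance = 0; < 1e-6 -> CLOSED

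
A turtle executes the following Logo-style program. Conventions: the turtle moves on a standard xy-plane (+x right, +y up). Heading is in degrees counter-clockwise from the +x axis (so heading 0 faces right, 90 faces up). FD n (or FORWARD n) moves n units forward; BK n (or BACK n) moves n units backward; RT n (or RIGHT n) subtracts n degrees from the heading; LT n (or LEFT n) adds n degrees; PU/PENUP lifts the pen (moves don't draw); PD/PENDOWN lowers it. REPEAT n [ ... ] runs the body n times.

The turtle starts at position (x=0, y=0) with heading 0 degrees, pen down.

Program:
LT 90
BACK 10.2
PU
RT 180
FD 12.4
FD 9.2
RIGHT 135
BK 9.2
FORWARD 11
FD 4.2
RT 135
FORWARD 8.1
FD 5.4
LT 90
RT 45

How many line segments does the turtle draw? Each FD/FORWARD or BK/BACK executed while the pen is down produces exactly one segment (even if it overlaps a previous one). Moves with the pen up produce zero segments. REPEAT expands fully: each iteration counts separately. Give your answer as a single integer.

Answer: 1

Derivation:
Executing turtle program step by step:
Start: pos=(0,0), heading=0, pen down
LT 90: heading 0 -> 90
BK 10.2: (0,0) -> (0,-10.2) [heading=90, draw]
PU: pen up
RT 180: heading 90 -> 270
FD 12.4: (0,-10.2) -> (0,-22.6) [heading=270, move]
FD 9.2: (0,-22.6) -> (0,-31.8) [heading=270, move]
RT 135: heading 270 -> 135
BK 9.2: (0,-31.8) -> (6.505,-38.305) [heading=135, move]
FD 11: (6.505,-38.305) -> (-1.273,-30.527) [heading=135, move]
FD 4.2: (-1.273,-30.527) -> (-4.243,-27.557) [heading=135, move]
RT 135: heading 135 -> 0
FD 8.1: (-4.243,-27.557) -> (3.857,-27.557) [heading=0, move]
FD 5.4: (3.857,-27.557) -> (9.257,-27.557) [heading=0, move]
LT 90: heading 0 -> 90
RT 45: heading 90 -> 45
Final: pos=(9.257,-27.557), heading=45, 1 segment(s) drawn
Segments drawn: 1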